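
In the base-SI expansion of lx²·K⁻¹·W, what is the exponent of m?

lx = m⁻²·cd.
So lx² = m⁻⁴·cd².
W = kg·m²·s⁻³.
Combining: lx²·K⁻¹·W = (m⁻⁴·cd²) · K⁻¹ · (kg·m²·s⁻³) = kg·m⁻²·s⁻³·K⁻¹·cd².
The exponent of m is -2.

-2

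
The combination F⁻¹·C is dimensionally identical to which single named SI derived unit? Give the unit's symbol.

V

F = kg⁻¹·m⁻²·s⁴·A².
So F⁻¹ = kg·m²·s⁻⁴·A⁻².
C = s·A.
Combining: F⁻¹·C = (kg·m²·s⁻⁴·A⁻²) · (s·A) = kg·m²·s⁻³·A⁻¹.
kg·m²·s⁻³·A⁻¹ is the base-SI form of the volt.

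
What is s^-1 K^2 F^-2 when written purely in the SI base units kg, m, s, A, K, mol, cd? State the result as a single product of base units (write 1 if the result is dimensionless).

F = C/V (capacitance = charge per voltage),
    = A·s/(kg·m²·s⁻³·A⁻¹) (substituting C and V),
    = kg⁻¹·m⁻²·s⁴·A².
So F⁻² = kg²·m⁴·s⁻⁸·A⁻⁴.
Combining: s⁻¹·K²·F⁻² = s⁻¹ · K² · (kg²·m⁴·s⁻⁸·A⁻⁴) = kg²·m⁴·s⁻⁹·A⁻⁴·K².

kg²·m⁴·s⁻⁹·A⁻⁴·K²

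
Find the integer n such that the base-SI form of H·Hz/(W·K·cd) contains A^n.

-2

W = kg·m²·s⁻³.
So W⁻¹ = kg⁻¹·m⁻²·s³.
H = kg·m²·s⁻²·A⁻².
Hz = s⁻¹.
Combining: W⁻¹·H·K⁻¹·cd⁻¹·Hz = (kg⁻¹·m⁻²·s³) · (kg·m²·s⁻²·A⁻²) · K⁻¹ · cd⁻¹ · s⁻¹ = A⁻²·K⁻¹·cd⁻¹.
The exponent of A is -2.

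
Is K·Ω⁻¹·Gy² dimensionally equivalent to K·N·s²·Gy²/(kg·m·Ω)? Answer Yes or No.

Left side:
  Ω = kg·m²·s⁻³·A⁻².
  So Ω⁻¹ = kg⁻¹·m⁻²·s³·A².
  Gy = m²·s⁻².
  So Gy² = m⁴·s⁻⁴.
  Combining: K·Ω⁻¹·Gy² = K · (kg⁻¹·m⁻²·s³·A²) · (m⁴·s⁻⁴) = kg⁻¹·m²·s⁻¹·A²·K.
Right side:
  N = kg·m/s² = kg·m·s⁻² (force = mass × acceleration).
  Ω = V/A (resistance = voltage per current),
      = kg·m²·s⁻³·A⁻².
  So Ω⁻¹ = kg⁻¹·m⁻²·s³·A².
  Gy = J/kg (absorbed dose = energy per mass),
      = m²·s⁻².
  So Gy² = m⁴·s⁻⁴.
  Combining: K·N·kg⁻¹·s²·m⁻¹·Ω⁻¹·Gy² = K · (kg·m·s⁻²) · kg⁻¹ · s² · m⁻¹ · (kg⁻¹·m⁻²·s³·A²) · (m⁴·s⁻⁴) = kg⁻¹·m²·s⁻¹·A²·K.
Both reduce to kg⁻¹·m²·s⁻¹·A²·K.

Yes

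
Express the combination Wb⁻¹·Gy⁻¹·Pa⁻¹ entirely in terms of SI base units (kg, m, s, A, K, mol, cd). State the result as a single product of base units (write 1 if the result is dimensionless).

Wb = kg·m²·s⁻²·A⁻¹.
So Wb⁻¹ = kg⁻¹·m⁻²·s²·A.
Gy = m²·s⁻².
So Gy⁻¹ = m⁻²·s².
Pa = kg·m⁻¹·s⁻².
So Pa⁻¹ = kg⁻¹·m·s².
Combining: Wb⁻¹·Gy⁻¹·Pa⁻¹ = (kg⁻¹·m⁻²·s²·A) · (m⁻²·s²) · (kg⁻¹·m·s²) = kg⁻²·m⁻³·s⁶·A.

kg⁻²·m⁻³·s⁶·A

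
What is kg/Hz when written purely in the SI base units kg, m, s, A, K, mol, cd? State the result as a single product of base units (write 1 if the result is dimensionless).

Hz = 1/s = s⁻¹ (frequency is cycles per second).
So Hz⁻¹ = s.
Combining: Hz⁻¹·kg = s · kg = kg·s.

kg·s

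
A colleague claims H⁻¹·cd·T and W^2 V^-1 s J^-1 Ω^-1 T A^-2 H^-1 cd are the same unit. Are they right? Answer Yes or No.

Left side:
  H = Wb/A (inductance = flux per current),
      = kg·m²·s⁻²·A⁻².
  So H⁻¹ = kg⁻¹·m⁻²·s²·A².
  T = Wb/m² (flux density = flux per area),
      = kg·s⁻²·A⁻¹.
  Combining: H⁻¹·cd·T = (kg⁻¹·m⁻²·s²·A²) · cd · (kg·s⁻²·A⁻¹) = m⁻²·A·cd.
Right side:
  W = kg·m²·s⁻³.
  So W² = kg²·m⁴·s⁻⁶.
  V = kg·m²·s⁻³·A⁻¹.
  So V⁻¹ = kg⁻¹·m⁻²·s³·A.
  J = kg·m²·s⁻².
  So J⁻¹ = kg⁻¹·m⁻²·s².
  Ω = kg·m²·s⁻³·A⁻².
  So Ω⁻¹ = kg⁻¹·m⁻²·s³·A².
  T = kg·s⁻²·A⁻¹.
  H = kg·m²·s⁻²·A⁻².
  So H⁻¹ = kg⁻¹·m⁻²·s²·A².
  Combining: W²·V⁻¹·s·J⁻¹·Ω⁻¹·T·A⁻²·H⁻¹·cd = (kg²·m⁴·s⁻⁶) · (kg⁻¹·m⁻²·s³·A) · s · (kg⁻¹·m⁻²·s²) · (kg⁻¹·m⁻²·s³·A²) · (kg·s⁻²·A⁻¹) · A⁻² · (kg⁻¹·m⁻²·s²·A²) · cd = kg⁻¹·m⁻⁴·s³·A²·cd.
Left is m⁻²·A·cd; right is kg⁻¹·m⁻⁴·s³·A²·cd — different.

No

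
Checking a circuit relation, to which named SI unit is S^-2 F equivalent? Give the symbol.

S = kg⁻¹·m⁻²·s³·A².
So S⁻² = kg²·m⁴·s⁻⁶·A⁻⁴.
F = kg⁻¹·m⁻²·s⁴·A².
Combining: S⁻²·F = (kg²·m⁴·s⁻⁶·A⁻⁴) · (kg⁻¹·m⁻²·s⁴·A²) = kg·m²·s⁻²·A⁻².
kg·m²·s⁻²·A⁻² is the base-SI form of the henry.

H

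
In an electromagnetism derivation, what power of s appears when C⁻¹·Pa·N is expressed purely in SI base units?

-5

C = s·A.
So C⁻¹ = s⁻¹·A⁻¹.
Pa = kg·m⁻¹·s⁻².
N = kg·m·s⁻².
Combining: C⁻¹·Pa·N = (s⁻¹·A⁻¹) · (kg·m⁻¹·s⁻²) · (kg·m·s⁻²) = kg²·s⁻⁵·A⁻¹.
The exponent of s is -5.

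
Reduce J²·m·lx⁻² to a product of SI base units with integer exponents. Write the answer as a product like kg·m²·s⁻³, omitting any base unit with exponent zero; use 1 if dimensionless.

kg²·m⁹·s⁻⁴·cd⁻²

J = N·m (work = force × distance),
    = kg·m²·s⁻².
So J² = kg²·m⁴·s⁻⁴.
lx = lm/m² (illuminance = luminous flux per area),
    = m⁻²·cd.
So lx⁻² = m⁴·cd⁻².
Combining: J²·m·lx⁻² = (kg²·m⁴·s⁻⁴) · m · (m⁴·cd⁻²) = kg²·m⁹·s⁻⁴·cd⁻².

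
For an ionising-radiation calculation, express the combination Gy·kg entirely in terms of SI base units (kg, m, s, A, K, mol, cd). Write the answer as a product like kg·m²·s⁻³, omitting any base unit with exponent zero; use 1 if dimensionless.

Gy = m²·s⁻².
Combining: Gy·kg = (m²·s⁻²) · kg = kg·m²·s⁻².

kg·m²·s⁻²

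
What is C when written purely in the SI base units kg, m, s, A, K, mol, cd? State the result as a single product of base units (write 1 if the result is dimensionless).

C = A·s = s·A (charge = current × time).

s·A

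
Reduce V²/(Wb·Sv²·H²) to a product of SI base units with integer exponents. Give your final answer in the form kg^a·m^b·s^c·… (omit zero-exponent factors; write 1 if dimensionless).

Wb = V·s (flux: a volt is a weber per second),
    = kg·m²·s⁻²·A⁻¹.
So Wb⁻¹ = kg⁻¹·m⁻²·s²·A.
Sv = J/kg (equivalent dose = energy per mass),
    = m²·s⁻².
So Sv⁻² = m⁻⁴·s⁴.
V = W/A (potential = power per current),
    = kg·m²·s⁻³·A⁻¹.
So V² = kg²·m⁴·s⁻⁶·A⁻².
H = Wb/A (inductance = flux per current),
    = kg·m²·s⁻²·A⁻².
So H⁻² = kg⁻²·m⁻⁴·s⁴·A⁴.
Combining: Wb⁻¹·Sv⁻²·V²·H⁻² = (kg⁻¹·m⁻²·s²·A) · (m⁻⁴·s⁴) · (kg²·m⁴·s⁻⁶·A⁻²) · (kg⁻²·m⁻⁴·s⁴·A⁴) = kg⁻¹·m⁻⁶·s⁴·A³.

kg⁻¹·m⁻⁶·s⁴·A³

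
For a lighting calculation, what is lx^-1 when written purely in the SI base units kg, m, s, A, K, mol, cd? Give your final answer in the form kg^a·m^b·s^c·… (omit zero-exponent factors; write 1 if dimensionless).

lx = lm/m² (illuminance = luminous flux per area),
    = m⁻²·cd.
So lx⁻¹ = m²·cd⁻¹.

m²·cd⁻¹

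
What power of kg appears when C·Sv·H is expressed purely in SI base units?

1

C = A·s = s·A (charge = current × time).
Sv = J/kg (equivalent dose = energy per mass),
    = m²·s⁻².
H = Wb/A (inductance = flux per current),
    = kg·m²·s⁻²·A⁻².
Combining: C·Sv·H = (s·A) · (m²·s⁻²) · (kg·m²·s⁻²·A⁻²) = kg·m⁴·s⁻³·A⁻¹.
The exponent of kg is 1.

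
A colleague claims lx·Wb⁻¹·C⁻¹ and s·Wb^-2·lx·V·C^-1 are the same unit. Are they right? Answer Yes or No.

Yes

Left side:
  lx = lm/m² (illuminance = luminous flux per area),
      = m⁻²·cd.
  Wb = V·s (flux: a volt is a weber per second),
      = kg·m²·s⁻²·A⁻¹.
  So Wb⁻¹ = kg⁻¹·m⁻²·s²·A.
  C = A·s = s·A (charge = current × time).
  So C⁻¹ = s⁻¹·A⁻¹.
  Combining: lx·Wb⁻¹·C⁻¹ = (m⁻²·cd) · (kg⁻¹·m⁻²·s²·A) · (s⁻¹·A⁻¹) = kg⁻¹·m⁻⁴·s·cd.
Right side:
  Wb = V·s (flux: a volt is a weber per second),
      = kg·m²·s⁻²·A⁻¹.
  So Wb⁻² = kg⁻²·m⁻⁴·s⁴·A².
  lx = lm/m² (illuminance = luminous flux per area),
      = m⁻²·cd.
  V = W/A (potential = power per current),
      = kg·m²·s⁻³·A⁻¹.
  C = A·s = s·A (charge = current × time).
  So C⁻¹ = s⁻¹·A⁻¹.
  Combining: s·Wb⁻²·lx·V·C⁻¹ = s · (kg⁻²·m⁻⁴·s⁴·A²) · (m⁻²·cd) · (kg·m²·s⁻³·A⁻¹) · (s⁻¹·A⁻¹) = kg⁻¹·m⁻⁴·s·cd.
Both reduce to kg⁻¹·m⁻⁴·s·cd.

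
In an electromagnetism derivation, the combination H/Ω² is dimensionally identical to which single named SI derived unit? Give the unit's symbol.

Ω = V/A (resistance = voltage per current),
    = kg·m²·s⁻³·A⁻².
So Ω⁻² = kg⁻²·m⁻⁴·s⁶·A⁴.
H = Wb/A (inductance = flux per current),
    = kg·m²·s⁻²·A⁻².
Combining: Ω⁻²·H = (kg⁻²·m⁻⁴·s⁶·A⁴) · (kg·m²·s⁻²·A⁻²) = kg⁻¹·m⁻²·s⁴·A².
kg⁻¹·m⁻²·s⁴·A² is the base-SI form of the farad.

F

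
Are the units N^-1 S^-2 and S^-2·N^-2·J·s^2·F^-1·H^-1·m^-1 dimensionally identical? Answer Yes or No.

Left side:
  N = kg·m/s² = kg·m·s⁻² (force = mass × acceleration).
  So N⁻¹ = kg⁻¹·m⁻¹·s².
  S = 1/Ω (conductance is reciprocal resistance),
      = kg⁻¹·m⁻²·s³·A².
  So S⁻² = kg²·m⁴·s⁻⁶·A⁻⁴.
  Combining: N⁻¹·S⁻² = (kg⁻¹·m⁻¹·s²) · (kg²·m⁴·s⁻⁶·A⁻⁴) = kg·m³·s⁻⁴·A⁻⁴.
Right side:
  S = 1/Ω (conductance is reciprocal resistance),
      = kg⁻¹·m⁻²·s³·A².
  So S⁻² = kg²·m⁴·s⁻⁶·A⁻⁴.
  N = kg·m/s² = kg·m·s⁻² (force = mass × acceleration).
  So N⁻² = kg⁻²·m⁻²·s⁴.
  J = N·m (work = force × distance),
      = kg·m²·s⁻².
  F = C/V (capacitance = charge per voltage),
      = A·s/(kg·m²·s⁻³·A⁻¹) (substituting C and V),
      = kg⁻¹·m⁻²·s⁴·A².
  So F⁻¹ = kg·m²·s⁻⁴·A⁻².
  H = Wb/A (inductance = flux per current),
      = kg·m²·s⁻²·A⁻².
  So H⁻¹ = kg⁻¹·m⁻²·s²·A².
  Combining: S⁻²·N⁻²·J·s²·F⁻¹·H⁻¹·m⁻¹ = (kg²·m⁴·s⁻⁶·A⁻⁴) · (kg⁻²·m⁻²·s⁴) · (kg·m²·s⁻²) · s² · (kg·m²·s⁻⁴·A⁻²) · (kg⁻¹·m⁻²·s²·A²) · m⁻¹ = kg·m³·s⁻⁴·A⁻⁴.
Both reduce to kg·m³·s⁻⁴·A⁻⁴.

Yes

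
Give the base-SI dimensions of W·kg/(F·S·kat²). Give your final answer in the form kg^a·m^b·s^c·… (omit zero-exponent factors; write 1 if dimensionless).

F = kg⁻¹·m⁻²·s⁴·A².
So F⁻¹ = kg·m²·s⁻⁴·A⁻².
S = kg⁻¹·m⁻²·s³·A².
So S⁻¹ = kg·m²·s⁻³·A⁻².
W = kg·m²·s⁻³.
kat = s⁻¹·mol.
So kat⁻² = s²·mol⁻².
Combining: F⁻¹·S⁻¹·W·kg·kat⁻² = (kg·m²·s⁻⁴·A⁻²) · (kg·m²·s⁻³·A⁻²) · (kg·m²·s⁻³) · kg · (s²·mol⁻²) = kg⁴·m⁶·s⁻⁸·A⁻⁴·mol⁻².

kg⁴·m⁶·s⁻⁸·A⁻⁴·mol⁻²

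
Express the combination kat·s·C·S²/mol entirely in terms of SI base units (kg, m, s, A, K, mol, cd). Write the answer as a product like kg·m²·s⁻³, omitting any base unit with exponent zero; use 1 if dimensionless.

kg⁻²·m⁻⁴·s⁷·A⁵

kat = mol/s = s⁻¹·mol (catalytic activity).
C = A·s = s·A (charge = current × time).
S = 1/Ω (conductance is reciprocal resistance),
    = kg⁻¹·m⁻²·s³·A².
So S² = kg⁻²·m⁻⁴·s⁶·A⁴.
Combining: kat·s·C·S²·mol⁻¹ = (s⁻¹·mol) · s · (s·A) · (kg⁻²·m⁻⁴·s⁶·A⁴) · mol⁻¹ = kg⁻²·m⁻⁴·s⁷·A⁵.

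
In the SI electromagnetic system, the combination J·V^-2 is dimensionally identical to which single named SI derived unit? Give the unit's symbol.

F

J = kg·m²·s⁻².
V = kg·m²·s⁻³·A⁻¹.
So V⁻² = kg⁻²·m⁻⁴·s⁶·A².
Combining: J·V⁻² = (kg·m²·s⁻²) · (kg⁻²·m⁻⁴·s⁶·A²) = kg⁻¹·m⁻²·s⁴·A².
kg⁻¹·m⁻²·s⁴·A² is the base-SI form of the farad.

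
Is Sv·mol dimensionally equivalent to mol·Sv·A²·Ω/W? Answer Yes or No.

Yes

Left side:
  Sv = J/kg (equivalent dose = energy per mass),
      = m²·s⁻².
  Combining: Sv·mol = (m²·s⁻²) · mol = m²·s⁻²·mol.
Right side:
  Sv = J/kg (equivalent dose = energy per mass),
      = m²·s⁻².
  W = J/s (power = energy per time),
      = kg·m²·s⁻³.
  So W⁻¹ = kg⁻¹·m⁻²·s³.
  Ω = V/A (resistance = voltage per current),
      = kg·m²·s⁻³·A⁻².
  Combining: mol·Sv·W⁻¹·A²·Ω = mol · (m²·s⁻²) · (kg⁻¹·m⁻²·s³) · A² · (kg·m²·s⁻³·A⁻²) = m²·s⁻²·mol.
Both reduce to m²·s⁻²·mol.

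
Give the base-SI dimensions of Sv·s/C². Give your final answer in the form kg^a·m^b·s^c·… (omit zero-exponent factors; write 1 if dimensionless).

Sv = m²·s⁻².
C = s·A.
So C⁻² = s⁻²·A⁻².
Combining: Sv·C⁻²·s = (m²·s⁻²) · (s⁻²·A⁻²) · s = m²·s⁻³·A⁻².

m²·s⁻³·A⁻²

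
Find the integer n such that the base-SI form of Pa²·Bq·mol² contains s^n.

Pa = kg·m⁻¹·s⁻².
So Pa² = kg²·m⁻²·s⁻⁴.
Bq = s⁻¹.
Combining: Pa²·Bq·mol² = (kg²·m⁻²·s⁻⁴) · s⁻¹ · mol² = kg²·m⁻²·s⁻⁵·mol².
The exponent of s is -5.

-5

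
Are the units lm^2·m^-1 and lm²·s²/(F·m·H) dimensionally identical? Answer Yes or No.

Yes

Left side:
  lm = cd·sr = cd (luminous flux; sr is dimensionless).
  So lm² = cd².
  Combining: lm²·m⁻¹ = cd² · m⁻¹ = m⁻¹·cd².
Right side:
  lm = cd·sr = cd (luminous flux; sr is dimensionless).
  So lm² = cd².
  F = C/V (capacitance = charge per voltage),
      = A·s/(kg·m²·s⁻³·A⁻¹) (substituting C and V),
      = kg⁻¹·m⁻²·s⁴·A².
  So F⁻¹ = kg·m²·s⁻⁴·A⁻².
  H = Wb/A (inductance = flux per current),
      = kg·m²·s⁻²·A⁻².
  So H⁻¹ = kg⁻¹·m⁻²·s²·A².
  Combining: lm²·F⁻¹·m⁻¹·s²·H⁻¹ = cd² · (kg·m²·s⁻⁴·A⁻²) · m⁻¹ · s² · (kg⁻¹·m⁻²·s²·A²) = m⁻¹·cd².
Both reduce to m⁻¹·cd².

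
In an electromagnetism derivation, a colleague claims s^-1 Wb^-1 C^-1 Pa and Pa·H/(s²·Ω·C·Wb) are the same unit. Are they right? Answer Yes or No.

Yes

Left side:
  Wb = kg·m²·s⁻²·A⁻¹.
  So Wb⁻¹ = kg⁻¹·m⁻²·s²·A.
  C = s·A.
  So C⁻¹ = s⁻¹·A⁻¹.
  Pa = kg·m⁻¹·s⁻².
  Combining: s⁻¹·Wb⁻¹·C⁻¹·Pa = s⁻¹ · (kg⁻¹·m⁻²·s²·A) · (s⁻¹·A⁻¹) · (kg·m⁻¹·s⁻²) = m⁻³·s⁻².
Right side:
  Ω = V/A (resistance = voltage per current),
      = kg·m²·s⁻³·A⁻².
  So Ω⁻¹ = kg⁻¹·m⁻²·s³·A².
  Pa = N/m² (pressure = force per area),
      = kg·m⁻¹·s⁻².
  C = A·s = s·A (charge = current × time).
  So C⁻¹ = s⁻¹·A⁻¹.
  Wb = V·s (flux: a volt is a weber per second),
      = kg·m²·s⁻²·A⁻¹.
  So Wb⁻¹ = kg⁻¹·m⁻²·s²·A.
  H = Wb/A (inductance = flux per current),
      = kg·m²·s⁻²·A⁻².
  Combining: s⁻²·Ω⁻¹·Pa·C⁻¹·Wb⁻¹·H = s⁻² · (kg⁻¹·m⁻²·s³·A²) · (kg·m⁻¹·s⁻²) · (s⁻¹·A⁻¹) · (kg⁻¹·m⁻²·s²·A) · (kg·m²·s⁻²·A⁻²) = m⁻³·s⁻².
Both reduce to m⁻³·s⁻².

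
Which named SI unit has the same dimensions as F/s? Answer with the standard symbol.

F = C/V (capacitance = charge per voltage),
    = A·s/(kg·m²·s⁻³·A⁻¹) (substituting C and V),
    = kg⁻¹·m⁻²·s⁴·A².
Combining: F·s⁻¹ = (kg⁻¹·m⁻²·s⁴·A²) · s⁻¹ = kg⁻¹·m⁻²·s³·A².
kg⁻¹·m⁻²·s³·A² is the base-SI form of the siemens.

S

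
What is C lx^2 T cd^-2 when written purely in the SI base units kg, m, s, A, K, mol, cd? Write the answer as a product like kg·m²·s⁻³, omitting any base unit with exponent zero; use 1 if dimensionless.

C = A·s = s·A (charge = current × time).
lx = lm/m² (illuminance = luminous flux per area),
    = m⁻²·cd.
So lx² = m⁻⁴·cd².
T = Wb/m² (flux density = flux per area),
    = kg·s⁻²·A⁻¹.
Combining: C·lx²·T·cd⁻² = (s·A) · (m⁻⁴·cd²) · (kg·s⁻²·A⁻¹) · cd⁻² = kg·m⁻⁴·s⁻¹.

kg·m⁻⁴·s⁻¹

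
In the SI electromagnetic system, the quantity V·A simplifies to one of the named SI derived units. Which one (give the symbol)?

W

V = kg·m²·s⁻³·A⁻¹.
Combining: V·A = (kg·m²·s⁻³·A⁻¹) · A = kg·m²·s⁻³.
kg·m²·s⁻³ is the base-SI form of the watt.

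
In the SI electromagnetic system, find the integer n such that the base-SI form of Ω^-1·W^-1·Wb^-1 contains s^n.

Ω = V/A (resistance = voltage per current),
    = kg·m²·s⁻³·A⁻².
So Ω⁻¹ = kg⁻¹·m⁻²·s³·A².
W = J/s (power = energy per time),
    = kg·m²·s⁻³.
So W⁻¹ = kg⁻¹·m⁻²·s³.
Wb = V·s (flux: a volt is a weber per second),
    = kg·m²·s⁻²·A⁻¹.
So Wb⁻¹ = kg⁻¹·m⁻²·s²·A.
Combining: Ω⁻¹·W⁻¹·Wb⁻¹ = (kg⁻¹·m⁻²·s³·A²) · (kg⁻¹·m⁻²·s³) · (kg⁻¹·m⁻²·s²·A) = kg⁻³·m⁻⁶·s⁸·A³.
The exponent of s is 8.

8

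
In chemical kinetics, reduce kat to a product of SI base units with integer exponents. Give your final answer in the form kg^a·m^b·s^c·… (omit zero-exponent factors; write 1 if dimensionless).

s⁻¹·mol

kat = s⁻¹·mol.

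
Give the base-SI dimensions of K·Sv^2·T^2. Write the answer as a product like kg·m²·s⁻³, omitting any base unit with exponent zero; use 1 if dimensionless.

Sv = m²·s⁻².
So Sv² = m⁴·s⁻⁴.
T = kg·s⁻²·A⁻¹.
So T² = kg²·s⁻⁴·A⁻².
Combining: K·Sv²·T² = K · (m⁴·s⁻⁴) · (kg²·s⁻⁴·A⁻²) = kg²·m⁴·s⁻⁸·A⁻²·K.

kg²·m⁴·s⁻⁸·A⁻²·K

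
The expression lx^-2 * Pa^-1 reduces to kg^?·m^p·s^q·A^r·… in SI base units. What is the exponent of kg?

-1

lx = lm/m² (illuminance = luminous flux per area),
    = m⁻²·cd.
So lx⁻² = m⁴·cd⁻².
Pa = N/m² (pressure = force per area),
    = kg·m⁻¹·s⁻².
So Pa⁻¹ = kg⁻¹·m·s².
Combining: lx⁻²·Pa⁻¹ = (m⁴·cd⁻²) · (kg⁻¹·m·s²) = kg⁻¹·m⁵·s²·cd⁻².
The exponent of kg is -1.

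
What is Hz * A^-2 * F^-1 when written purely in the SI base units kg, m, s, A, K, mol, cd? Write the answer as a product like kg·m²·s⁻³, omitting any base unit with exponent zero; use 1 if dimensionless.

kg·m²·s⁻⁵·A⁻⁴

Hz = 1/s = s⁻¹ (frequency is cycles per second).
F = C/V (capacitance = charge per voltage),
    = A·s/(kg·m²·s⁻³·A⁻¹) (substituting C and V),
    = kg⁻¹·m⁻²·s⁴·A².
So F⁻¹ = kg·m²·s⁻⁴·A⁻².
Combining: Hz·A⁻²·F⁻¹ = s⁻¹ · A⁻² · (kg·m²·s⁻⁴·A⁻²) = kg·m²·s⁻⁵·A⁻⁴.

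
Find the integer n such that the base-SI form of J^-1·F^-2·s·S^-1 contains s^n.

J = kg·m²·s⁻².
So J⁻¹ = kg⁻¹·m⁻²·s².
F = kg⁻¹·m⁻²·s⁴·A².
So F⁻² = kg²·m⁴·s⁻⁸·A⁻⁴.
S = kg⁻¹·m⁻²·s³·A².
So S⁻¹ = kg·m²·s⁻³·A⁻².
Combining: J⁻¹·F⁻²·s·S⁻¹ = (kg⁻¹·m⁻²·s²) · (kg²·m⁴·s⁻⁸·A⁻⁴) · s · (kg·m²·s⁻³·A⁻²) = kg²·m⁴·s⁻⁸·A⁻⁶.
The exponent of s is -8.

-8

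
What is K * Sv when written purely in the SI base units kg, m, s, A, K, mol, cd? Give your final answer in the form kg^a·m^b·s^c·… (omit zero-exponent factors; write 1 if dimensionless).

m²·s⁻²·K

Sv = m²·s⁻².
Combining: K·Sv = K · (m²·s⁻²) = m²·s⁻²·K.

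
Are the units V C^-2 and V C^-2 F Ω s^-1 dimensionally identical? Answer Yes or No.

Left side:
  V = kg·m²·s⁻³·A⁻¹.
  C = s·A.
  So C⁻² = s⁻²·A⁻².
  Combining: V·C⁻² = (kg·m²·s⁻³·A⁻¹) · (s⁻²·A⁻²) = kg·m²·s⁻⁵·A⁻³.
Right side:
  V = kg·m²·s⁻³·A⁻¹.
  C = s·A.
  So C⁻² = s⁻²·A⁻².
  F = kg⁻¹·m⁻²·s⁴·A².
  Ω = kg·m²·s⁻³·A⁻².
  Combining: V·C⁻²·F·Ω·s⁻¹ = (kg·m²·s⁻³·A⁻¹) · (s⁻²·A⁻²) · (kg⁻¹·m⁻²·s⁴·A²) · (kg·m²·s⁻³·A⁻²) · s⁻¹ = kg·m²·s⁻⁵·A⁻³.
Both reduce to kg·m²·s⁻⁵·A⁻³.

Yes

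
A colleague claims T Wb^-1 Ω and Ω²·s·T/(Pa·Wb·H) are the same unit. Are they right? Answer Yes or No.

Left side:
  T = kg·s⁻²·A⁻¹.
  Wb = kg·m²·s⁻²·A⁻¹.
  So Wb⁻¹ = kg⁻¹·m⁻²·s²·A.
  Ω = kg·m²·s⁻³·A⁻².
  Combining: T·Wb⁻¹·Ω = (kg·s⁻²·A⁻¹) · (kg⁻¹·m⁻²·s²·A) · (kg·m²·s⁻³·A⁻²) = kg·s⁻³·A⁻².
Right side:
  Pa = kg·m⁻¹·s⁻².
  So Pa⁻¹ = kg⁻¹·m·s².
  Ω = kg·m²·s⁻³·A⁻².
  So Ω² = kg²·m⁴·s⁻⁶·A⁻⁴.
  T = kg·s⁻²·A⁻¹.
  Wb = kg·m²·s⁻²·A⁻¹.
  So Wb⁻¹ = kg⁻¹·m⁻²·s²·A.
  H = kg·m²·s⁻²·A⁻².
  So H⁻¹ = kg⁻¹·m⁻²·s²·A².
  Combining: Pa⁻¹·Ω²·s·T·Wb⁻¹·H⁻¹ = (kg⁻¹·m·s²) · (kg²·m⁴·s⁻⁶·A⁻⁴) · s · (kg·s⁻²·A⁻¹) · (kg⁻¹·m⁻²·s²·A) · (kg⁻¹·m⁻²·s²·A²) = m·s⁻¹·A⁻².
Left is kg·s⁻³·A⁻²; right is m·s⁻¹·A⁻² — different.

No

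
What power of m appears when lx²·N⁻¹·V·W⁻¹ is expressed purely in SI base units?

lx = lm/m² (illuminance = luminous flux per area),
    = m⁻²·cd.
So lx² = m⁻⁴·cd².
N = kg·m/s² = kg·m·s⁻² (force = mass × acceleration).
So N⁻¹ = kg⁻¹·m⁻¹·s².
V = W/A (potential = power per current),
    = kg·m²·s⁻³·A⁻¹.
W = J/s (power = energy per time),
    = kg·m²·s⁻³.
So W⁻¹ = kg⁻¹·m⁻²·s³.
Combining: lx²·N⁻¹·V·W⁻¹ = (m⁻⁴·cd²) · (kg⁻¹·m⁻¹·s²) · (kg·m²·s⁻³·A⁻¹) · (kg⁻¹·m⁻²·s³) = kg⁻¹·m⁻⁵·s²·A⁻¹·cd².
The exponent of m is -5.

-5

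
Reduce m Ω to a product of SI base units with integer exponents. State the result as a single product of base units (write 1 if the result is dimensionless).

kg·m³·s⁻³·A⁻²

Ω = V/A (resistance = voltage per current),
    = kg·m²·s⁻³·A⁻².
Combining: m·Ω = m · (kg·m²·s⁻³·A⁻²) = kg·m³·s⁻³·A⁻².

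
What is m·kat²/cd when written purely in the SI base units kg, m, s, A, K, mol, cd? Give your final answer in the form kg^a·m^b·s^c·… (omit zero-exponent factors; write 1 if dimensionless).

m·s⁻²·mol²·cd⁻¹

kat = s⁻¹·mol.
So kat² = s⁻²·mol².
Combining: m·kat²·cd⁻¹ = m · (s⁻²·mol²) · cd⁻¹ = m·s⁻²·mol²·cd⁻¹.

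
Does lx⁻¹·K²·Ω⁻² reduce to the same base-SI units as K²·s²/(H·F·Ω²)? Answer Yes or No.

Left side:
  lx = m⁻²·cd.
  So lx⁻¹ = m²·cd⁻¹.
  Ω = kg·m²·s⁻³·A⁻².
  So Ω⁻² = kg⁻²·m⁻⁴·s⁶·A⁴.
  Combining: lx⁻¹·K²·Ω⁻² = (m²·cd⁻¹) · K² · (kg⁻²·m⁻⁴·s⁶·A⁴) = kg⁻²·m⁻²·s⁶·A⁴·K²·cd⁻¹.
Right side:
  H = kg·m²·s⁻²·A⁻².
  So H⁻¹ = kg⁻¹·m⁻²·s²·A².
  F = kg⁻¹·m⁻²·s⁴·A².
  So F⁻¹ = kg·m²·s⁻⁴·A⁻².
  Ω = kg·m²·s⁻³·A⁻².
  So Ω⁻² = kg⁻²·m⁻⁴·s⁶·A⁴.
  Combining: K²·s²·H⁻¹·F⁻¹·Ω⁻² = K² · s² · (kg⁻¹·m⁻²·s²·A²) · (kg·m²·s⁻⁴·A⁻²) · (kg⁻²·m⁻⁴·s⁶·A⁴) = kg⁻²·m⁻⁴·s⁶·A⁴·K².
Left is kg⁻²·m⁻²·s⁶·A⁴·K²·cd⁻¹; right is kg⁻²·m⁻⁴·s⁶·A⁴·K² — different.

No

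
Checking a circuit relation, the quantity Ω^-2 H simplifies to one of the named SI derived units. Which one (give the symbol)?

F

Ω = kg·m²·s⁻³·A⁻².
So Ω⁻² = kg⁻²·m⁻⁴·s⁶·A⁴.
H = kg·m²·s⁻²·A⁻².
Combining: Ω⁻²·H = (kg⁻²·m⁻⁴·s⁶·A⁴) · (kg·m²·s⁻²·A⁻²) = kg⁻¹·m⁻²·s⁴·A².
kg⁻¹·m⁻²·s⁴·A² is the base-SI form of the farad.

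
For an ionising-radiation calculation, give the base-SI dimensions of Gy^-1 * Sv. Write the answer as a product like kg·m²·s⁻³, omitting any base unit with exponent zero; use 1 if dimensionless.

Gy = m²·s⁻².
So Gy⁻¹ = m⁻²·s².
Sv = m²·s⁻².
Combining: Gy⁻¹·Sv = (m⁻²·s²) · (m²·s⁻²) = 1.

1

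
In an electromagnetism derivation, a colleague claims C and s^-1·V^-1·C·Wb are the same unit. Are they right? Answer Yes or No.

Left side:
  C = A·s = s·A (charge = current × time).
Right side:
  V = W/A (potential = power per current),
      = kg·m²·s⁻³·A⁻¹.
  So V⁻¹ = kg⁻¹·m⁻²·s³·A.
  C = A·s = s·A (charge = current × time).
  Wb = V·s (flux: a volt is a weber per second),
      = kg·m²·s⁻²·A⁻¹.
  Combining: s⁻¹·V⁻¹·C·Wb = s⁻¹ · (kg⁻¹·m⁻²·s³·A) · (s·A) · (kg·m²·s⁻²·A⁻¹) = s·A.
Both reduce to s·A.

Yes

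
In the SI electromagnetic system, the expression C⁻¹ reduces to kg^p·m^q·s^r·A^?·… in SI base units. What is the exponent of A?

C = A·s = s·A (charge = current × time).
So C⁻¹ = s⁻¹·A⁻¹.
The exponent of A is -1.

-1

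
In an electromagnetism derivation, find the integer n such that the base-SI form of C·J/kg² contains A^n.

1

C = A·s = s·A (charge = current × time).
J = N·m (work = force × distance),
    = kg·m²·s⁻².
Combining: C·J·kg⁻² = (s·A) · (kg·m²·s⁻²) · kg⁻² = kg⁻¹·m²·s⁻¹·A.
The exponent of A is 1.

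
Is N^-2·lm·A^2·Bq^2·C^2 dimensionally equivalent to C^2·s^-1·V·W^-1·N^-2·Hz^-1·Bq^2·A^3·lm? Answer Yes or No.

Yes

Left side:
  N = kg·m/s² = kg·m·s⁻² (force = mass × acceleration).
  So N⁻² = kg⁻²·m⁻²·s⁴.
  lm = cd·sr = cd (luminous flux; sr is dimensionless).
  Bq = 1/s = s⁻¹ (activity is decays per second).
  So Bq² = s⁻².
  C = A·s = s·A (charge = current × time).
  So C² = s²·A².
  Combining: N⁻²·lm·A²·Bq²·C² = (kg⁻²·m⁻²·s⁴) · cd · A² · s⁻² · (s²·A²) = kg⁻²·m⁻²·s⁴·A⁴·cd.
Right side:
  C = s·A.
  So C² = s²·A².
  V = kg·m²·s⁻³·A⁻¹.
  W = kg·m²·s⁻³.
  So W⁻¹ = kg⁻¹·m⁻²·s³.
  N = kg·m·s⁻².
  So N⁻² = kg⁻²·m⁻²·s⁴.
  Hz = s⁻¹.
  So Hz⁻¹ = s.
  Bq = s⁻¹.
  So Bq² = s⁻².
  lm = cd.
  Combining: C²·s⁻¹·V·W⁻¹·N⁻²·Hz⁻¹·Bq²·A³·lm = (s²·A²) · s⁻¹ · (kg·m²·s⁻³·A⁻¹) · (kg⁻¹·m⁻²·s³) · (kg⁻²·m⁻²·s⁴) · s · s⁻² · A³ · cd = kg⁻²·m⁻²·s⁴·A⁴·cd.
Both reduce to kg⁻²·m⁻²·s⁴·A⁴·cd.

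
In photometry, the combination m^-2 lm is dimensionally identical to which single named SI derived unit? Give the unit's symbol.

lx

lm = cd·sr = cd (luminous flux; sr is dimensionless).
Combining: m⁻²·lm = m⁻² · cd = m⁻²·cd.
m⁻²·cd is the base-SI form of the lux.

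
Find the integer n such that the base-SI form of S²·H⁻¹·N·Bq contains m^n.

S = 1/Ω (conductance is reciprocal resistance),
    = kg⁻¹·m⁻²·s³·A².
So S² = kg⁻²·m⁻⁴·s⁶·A⁴.
H = Wb/A (inductance = flux per current),
    = kg·m²·s⁻²·A⁻².
So H⁻¹ = kg⁻¹·m⁻²·s²·A².
N = kg·m/s² = kg·m·s⁻² (force = mass × acceleration).
Bq = 1/s = s⁻¹ (activity is decays per second).
Combining: S²·H⁻¹·N·Bq = (kg⁻²·m⁻⁴·s⁶·A⁴) · (kg⁻¹·m⁻²·s²·A²) · (kg·m·s⁻²) · s⁻¹ = kg⁻²·m⁻⁵·s⁵·A⁶.
The exponent of m is -5.

-5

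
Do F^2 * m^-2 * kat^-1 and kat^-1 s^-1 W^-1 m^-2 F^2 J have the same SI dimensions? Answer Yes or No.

Left side:
  F = C/V (capacitance = charge per voltage),
      = A·s/(kg·m²·s⁻³·A⁻¹) (substituting C and V),
      = kg⁻¹·m⁻²·s⁴·A².
  So F² = kg⁻²·m⁻⁴·s⁸·A⁴.
  kat = mol/s = s⁻¹·mol (catalytic activity).
  So kat⁻¹ = s·mol⁻¹.
  Combining: F²·m⁻²·kat⁻¹ = (kg⁻²·m⁻⁴·s⁸·A⁴) · m⁻² · (s·mol⁻¹) = kg⁻²·m⁻⁶·s⁹·A⁴·mol⁻¹.
Right side:
  kat = s⁻¹·mol.
  So kat⁻¹ = s·mol⁻¹.
  W = kg·m²·s⁻³.
  So W⁻¹ = kg⁻¹·m⁻²·s³.
  F = kg⁻¹·m⁻²·s⁴·A².
  So F² = kg⁻²·m⁻⁴·s⁸·A⁴.
  J = kg·m²·s⁻².
  Combining: kat⁻¹·s⁻¹·W⁻¹·m⁻²·F²·J = (s·mol⁻¹) · s⁻¹ · (kg⁻¹·m⁻²·s³) · m⁻² · (kg⁻²·m⁻⁴·s⁸·A⁴) · (kg·m²·s⁻²) = kg⁻²·m⁻⁶·s⁹·A⁴·mol⁻¹.
Both reduce to kg⁻²·m⁻⁶·s⁹·A⁴·mol⁻¹.

Yes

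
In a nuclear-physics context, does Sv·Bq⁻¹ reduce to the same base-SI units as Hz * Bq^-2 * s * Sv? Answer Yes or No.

Left side:
  Sv = J/kg (equivalent dose = energy per mass),
      = m²·s⁻².
  Bq = 1/s = s⁻¹ (activity is decays per second).
  So Bq⁻¹ = s.
  Combining: Sv·Bq⁻¹ = (m²·s⁻²) · s = m²·s⁻¹.
Right side:
  Hz = 1/s = s⁻¹ (frequency is cycles per second).
  Bq = 1/s = s⁻¹ (activity is decays per second).
  So Bq⁻² = s².
  Sv = J/kg (equivalent dose = energy per mass),
      = m²·s⁻².
  Combining: Hz·Bq⁻²·s·Sv = s⁻¹ · s² · s · (m²·s⁻²) = m².
Left is m²·s⁻¹; right is m² — different.

No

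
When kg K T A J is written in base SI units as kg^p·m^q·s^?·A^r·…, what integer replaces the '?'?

-4

T = kg·s⁻²·A⁻¹.
J = kg·m²·s⁻².
Combining: kg·K·T·A·J = kg · K · (kg·s⁻²·A⁻¹) · A · (kg·m²·s⁻²) = kg³·m²·s⁻⁴·K.
The exponent of s is -4.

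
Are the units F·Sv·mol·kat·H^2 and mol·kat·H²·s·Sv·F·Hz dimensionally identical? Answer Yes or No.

Yes

Left side:
  F = C/V (capacitance = charge per voltage),
      = A·s/(kg·m²·s⁻³·A⁻¹) (substituting C and V),
      = kg⁻¹·m⁻²·s⁴·A².
  Sv = J/kg (equivalent dose = energy per mass),
      = m²·s⁻².
  kat = mol/s = s⁻¹·mol (catalytic activity).
  H = Wb/A (inductance = flux per current),
      = kg·m²·s⁻²·A⁻².
  So H² = kg²·m⁴·s⁻⁴·A⁻⁴.
  Combining: F·Sv·mol·kat·H² = (kg⁻¹·m⁻²·s⁴·A²) · (m²·s⁻²) · mol · (s⁻¹·mol) · (kg²·m⁴·s⁻⁴·A⁻⁴) = kg·m⁴·s⁻³·A⁻²·mol².
Right side:
  kat = mol/s = s⁻¹·mol (catalytic activity).
  H = Wb/A (inductance = flux per current),
      = kg·m²·s⁻²·A⁻².
  So H² = kg²·m⁴·s⁻⁴·A⁻⁴.
  Sv = J/kg (equivalent dose = energy per mass),
      = m²·s⁻².
  F = C/V (capacitance = charge per voltage),
      = A·s/(kg·m²·s⁻³·A⁻¹) (substituting C and V),
      = kg⁻¹·m⁻²·s⁴·A².
  Hz = 1/s = s⁻¹ (frequency is cycles per second).
  Combining: mol·kat·H²·s·Sv·F·Hz = mol · (s⁻¹·mol) · (kg²·m⁴·s⁻⁴·A⁻⁴) · s · (m²·s⁻²) · (kg⁻¹·m⁻²·s⁴·A²) · s⁻¹ = kg·m⁴·s⁻³·A⁻²·mol².
Both reduce to kg·m⁴·s⁻³·A⁻²·mol².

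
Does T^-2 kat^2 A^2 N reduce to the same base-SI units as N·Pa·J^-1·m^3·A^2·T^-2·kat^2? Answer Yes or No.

Yes

Left side:
  T = Wb/m² (flux density = flux per area),
      = kg·s⁻²·A⁻¹.
  So T⁻² = kg⁻²·s⁴·A².
  kat = mol/s = s⁻¹·mol (catalytic activity).
  So kat² = s⁻²·mol².
  N = kg·m/s² = kg·m·s⁻² (force = mass × acceleration).
  Combining: T⁻²·kat²·A²·N = (kg⁻²·s⁴·A²) · (s⁻²·mol²) · A² · (kg·m·s⁻²) = kg⁻¹·m·A⁴·mol².
Right side:
  N = kg·m·s⁻².
  Pa = kg·m⁻¹·s⁻².
  J = kg·m²·s⁻².
  So J⁻¹ = kg⁻¹·m⁻²·s².
  T = kg·s⁻²·A⁻¹.
  So T⁻² = kg⁻²·s⁴·A².
  kat = s⁻¹·mol.
  So kat² = s⁻²·mol².
  Combining: N·Pa·J⁻¹·m³·A²·T⁻²·kat² = (kg·m·s⁻²) · (kg·m⁻¹·s⁻²) · (kg⁻¹·m⁻²·s²) · m³ · A² · (kg⁻²·s⁴·A²) · (s⁻²·mol²) = kg⁻¹·m·A⁴·mol².
Both reduce to kg⁻¹·m·A⁴·mol².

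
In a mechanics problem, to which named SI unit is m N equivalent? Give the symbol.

N = kg·m/s² = kg·m·s⁻² (force = mass × acceleration).
Combining: m·N = m · (kg·m·s⁻²) = kg·m²·s⁻².
kg·m²·s⁻² is the base-SI form of the joule.

J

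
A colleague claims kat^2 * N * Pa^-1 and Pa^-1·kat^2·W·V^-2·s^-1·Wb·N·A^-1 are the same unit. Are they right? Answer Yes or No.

Left side:
  kat = mol/s = s⁻¹·mol (catalytic activity).
  So kat² = s⁻²·mol².
  N = kg·m/s² = kg·m·s⁻² (force = mass × acceleration).
  Pa = N/m² (pressure = force per area),
      = kg·m⁻¹·s⁻².
  So Pa⁻¹ = kg⁻¹·m·s².
  Combining: kat²·N·Pa⁻¹ = (s⁻²·mol²) · (kg·m·s⁻²) · (kg⁻¹·m·s²) = m²·s⁻²·mol².
Right side:
  Pa = N/m² (pressure = force per area),
      = kg·m⁻¹·s⁻².
  So Pa⁻¹ = kg⁻¹·m·s².
  kat = mol/s = s⁻¹·mol (catalytic activity).
  So kat² = s⁻²·mol².
  W = J/s (power = energy per time),
      = kg·m²·s⁻³.
  V = W/A (potential = power per current),
      = kg·m²·s⁻³·A⁻¹.
  So V⁻² = kg⁻²·m⁻⁴·s⁶·A².
  Wb = V·s (flux: a volt is a weber per second),
      = kg·m²·s⁻²·A⁻¹.
  N = kg·m/s² = kg·m·s⁻² (force = mass × acceleration).
  Combining: Pa⁻¹·kat²·W·V⁻²·s⁻¹·Wb·N·A⁻¹ = (kg⁻¹·m·s²) · (s⁻²·mol²) · (kg·m²·s⁻³) · (kg⁻²·m⁻⁴·s⁶·A²) · s⁻¹ · (kg·m²·s⁻²·A⁻¹) · (kg·m·s⁻²) · A⁻¹ = m²·s⁻²·mol².
Both reduce to m²·s⁻²·mol².

Yes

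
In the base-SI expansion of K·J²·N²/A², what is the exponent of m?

6

J = kg·m²·s⁻².
So J² = kg²·m⁴·s⁻⁴.
N = kg·m·s⁻².
So N² = kg²·m²·s⁻⁴.
Combining: K·J²·A⁻²·N² = K · (kg²·m⁴·s⁻⁴) · A⁻² · (kg²·m²·s⁻⁴) = kg⁴·m⁶·s⁻⁸·A⁻²·K.
The exponent of m is 6.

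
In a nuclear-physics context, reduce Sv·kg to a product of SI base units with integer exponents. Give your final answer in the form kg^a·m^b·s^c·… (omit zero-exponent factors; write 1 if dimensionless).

Sv = m²·s⁻².
Combining: Sv·kg = (m²·s⁻²) · kg = kg·m²·s⁻².

kg·m²·s⁻²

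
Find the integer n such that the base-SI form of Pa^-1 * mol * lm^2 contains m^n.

Pa = kg·m⁻¹·s⁻².
So Pa⁻¹ = kg⁻¹·m·s².
lm = cd.
So lm² = cd².
Combining: Pa⁻¹·mol·lm² = (kg⁻¹·m·s²) · mol · cd² = kg⁻¹·m·s²·mol·cd².
The exponent of m is 1.

1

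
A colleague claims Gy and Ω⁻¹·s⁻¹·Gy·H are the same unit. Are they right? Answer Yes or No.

Yes

Left side:
  Gy = J/kg (absorbed dose = energy per mass),
      = m²·s⁻².
Right side:
  Ω = V/A (resistance = voltage per current),
      = kg·m²·s⁻³·A⁻².
  So Ω⁻¹ = kg⁻¹·m⁻²·s³·A².
  Gy = J/kg (absorbed dose = energy per mass),
      = m²·s⁻².
  H = Wb/A (inductance = flux per current),
      = kg·m²·s⁻²·A⁻².
  Combining: Ω⁻¹·s⁻¹·Gy·H = (kg⁻¹·m⁻²·s³·A²) · s⁻¹ · (m²·s⁻²) · (kg·m²·s⁻²·A⁻²) = m²·s⁻².
Both reduce to m²·s⁻².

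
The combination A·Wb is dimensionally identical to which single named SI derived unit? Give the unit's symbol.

Wb = V·s (flux: a volt is a weber per second),
    = kg·m²·s⁻²·A⁻¹.
Combining: A·Wb = A · (kg·m²·s⁻²·A⁻¹) = kg·m²·s⁻².
kg·m²·s⁻² is the base-SI form of the joule.

J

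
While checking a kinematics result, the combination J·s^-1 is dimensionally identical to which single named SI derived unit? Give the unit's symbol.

J = kg·m²·s⁻².
Combining: J·s⁻¹ = (kg·m²·s⁻²) · s⁻¹ = kg·m²·s⁻³.
kg·m²·s⁻³ is the base-SI form of the watt.

W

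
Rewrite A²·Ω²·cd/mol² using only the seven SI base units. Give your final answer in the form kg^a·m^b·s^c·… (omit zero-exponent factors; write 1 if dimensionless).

Ω = kg·m²·s⁻³·A⁻².
So Ω² = kg²·m⁴·s⁻⁶·A⁻⁴.
Combining: A²·Ω²·cd·mol⁻² = A² · (kg²·m⁴·s⁻⁶·A⁻⁴) · cd · mol⁻² = kg²·m⁴·s⁻⁶·A⁻²·mol⁻²·cd.

kg²·m⁴·s⁻⁶·A⁻²·mol⁻²·cd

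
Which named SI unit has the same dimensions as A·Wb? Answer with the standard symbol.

J

Wb = kg·m²·s⁻²·A⁻¹.
Combining: A·Wb = A · (kg·m²·s⁻²·A⁻¹) = kg·m²·s⁻².
kg·m²·s⁻² is the base-SI form of the joule.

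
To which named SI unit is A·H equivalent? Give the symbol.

Wb

H = Wb/A (inductance = flux per current),
    = kg·m²·s⁻²·A⁻².
Combining: A·H = A · (kg·m²·s⁻²·A⁻²) = kg·m²·s⁻²·A⁻¹.
kg·m²·s⁻²·A⁻¹ is the base-SI form of the weber.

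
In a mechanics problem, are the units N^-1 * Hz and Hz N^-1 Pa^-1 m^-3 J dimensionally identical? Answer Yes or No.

Left side:
  N = kg·m/s² = kg·m·s⁻² (force = mass × acceleration).
  So N⁻¹ = kg⁻¹·m⁻¹·s².
  Hz = 1/s = s⁻¹ (frequency is cycles per second).
  Combining: N⁻¹·Hz = (kg⁻¹·m⁻¹·s²) · s⁻¹ = kg⁻¹·m⁻¹·s.
Right side:
  Hz = 1/s = s⁻¹ (frequency is cycles per second).
  N = kg·m/s² = kg·m·s⁻² (force = mass × acceleration).
  So N⁻¹ = kg⁻¹·m⁻¹·s².
  Pa = N/m² (pressure = force per area),
      = kg·m⁻¹·s⁻².
  So Pa⁻¹ = kg⁻¹·m·s².
  J = N·m (work = force × distance),
      = kg·m²·s⁻².
  Combining: Hz·N⁻¹·Pa⁻¹·m⁻³·J = s⁻¹ · (kg⁻¹·m⁻¹·s²) · (kg⁻¹·m·s²) · m⁻³ · (kg·m²·s⁻²) = kg⁻¹·m⁻¹·s.
Both reduce to kg⁻¹·m⁻¹·s.

Yes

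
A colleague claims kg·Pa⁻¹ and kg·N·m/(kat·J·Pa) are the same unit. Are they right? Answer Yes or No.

Left side:
  Pa = N/m² (pressure = force per area),
      = kg·m⁻¹·s⁻².
  So Pa⁻¹ = kg⁻¹·m·s².
  Combining: kg·Pa⁻¹ = kg · (kg⁻¹·m·s²) = m·s².
Right side:
  kat = mol/s = s⁻¹·mol (catalytic activity).
  So kat⁻¹ = s·mol⁻¹.
  N = kg·m/s² = kg·m·s⁻² (force = mass × acceleration).
  J = N·m (work = force × distance),
      = kg·m²·s⁻².
  So J⁻¹ = kg⁻¹·m⁻²·s².
  Pa = N/m² (pressure = force per area),
      = kg·m⁻¹·s⁻².
  So Pa⁻¹ = kg⁻¹·m·s².
  Combining: kat⁻¹·kg·N·J⁻¹·m·Pa⁻¹ = (s·mol⁻¹) · kg · (kg·m·s⁻²) · (kg⁻¹·m⁻²·s²) · m · (kg⁻¹·m·s²) = m·s³·mol⁻¹.
Left is m·s²; right is m·s³·mol⁻¹ — different.

No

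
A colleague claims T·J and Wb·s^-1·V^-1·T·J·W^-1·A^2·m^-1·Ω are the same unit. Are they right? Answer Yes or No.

Left side:
  T = kg·s⁻²·A⁻¹.
  J = kg·m²·s⁻².
  Combining: T·J = (kg·s⁻²·A⁻¹) · (kg·m²·s⁻²) = kg²·m²·s⁻⁴·A⁻¹.
Right side:
  Wb = V·s (flux: a volt is a weber per second),
      = kg·m²·s⁻²·A⁻¹.
  V = W/A (potential = power per current),
      = kg·m²·s⁻³·A⁻¹.
  So V⁻¹ = kg⁻¹·m⁻²·s³·A.
  T = Wb/m² (flux density = flux per area),
      = kg·s⁻²·A⁻¹.
  J = N·m (work = force × distance),
      = kg·m²·s⁻².
  W = J/s (power = energy per time),
      = kg·m²·s⁻³.
  So W⁻¹ = kg⁻¹·m⁻²·s³.
  Ω = V/A (resistance = voltage per current),
      = kg·m²·s⁻³·A⁻².
  Combining: Wb·s⁻¹·V⁻¹·T·J·W⁻¹·A²·m⁻¹·Ω = (kg·m²·s⁻²·A⁻¹) · s⁻¹ · (kg⁻¹·m⁻²·s³·A) · (kg·s⁻²·A⁻¹) · (kg·m²·s⁻²) · (kg⁻¹·m⁻²·s³) · A² · m⁻¹ · (kg·m²·s⁻³·A⁻²) = kg²·m·s⁻⁴·A⁻¹.
Left is kg²·m²·s⁻⁴·A⁻¹; right is kg²·m·s⁻⁴·A⁻¹ — different.

No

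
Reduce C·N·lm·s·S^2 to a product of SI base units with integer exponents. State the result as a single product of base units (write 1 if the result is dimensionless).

kg⁻¹·m⁻³·s⁶·A⁵·cd

C = s·A.
N = kg·m·s⁻².
lm = cd.
S = kg⁻¹·m⁻²·s³·A².
So S² = kg⁻²·m⁻⁴·s⁶·A⁴.
Combining: C·N·lm·s·S² = (s·A) · (kg·m·s⁻²) · cd · s · (kg⁻²·m⁻⁴·s⁶·A⁴) = kg⁻¹·m⁻³·s⁶·A⁵·cd.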